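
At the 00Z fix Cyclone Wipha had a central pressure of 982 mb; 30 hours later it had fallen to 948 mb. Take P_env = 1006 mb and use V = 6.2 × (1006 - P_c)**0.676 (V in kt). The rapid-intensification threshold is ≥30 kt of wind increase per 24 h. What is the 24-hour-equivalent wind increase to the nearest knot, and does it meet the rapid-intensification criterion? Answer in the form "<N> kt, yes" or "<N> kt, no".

35 kt, yes

V₁: ΔP = 24, V ≈ 6.2 × 24^0.676 ≈ 53.14 kt.
V₂: ΔP = 58, V ≈ 6.2 × 58^0.676 ≈ 96.49 kt.
ΔV over 30 h = 43.35 kt → 24 h equivalent = 43.35 × 24/30 ≈ 34.68 kt.
35 kt ≥ 30 kt ⇒ rapid intensification.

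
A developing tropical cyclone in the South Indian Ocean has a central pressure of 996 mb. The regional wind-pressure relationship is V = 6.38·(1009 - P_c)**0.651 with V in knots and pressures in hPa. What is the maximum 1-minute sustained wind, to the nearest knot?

ΔP = 1009 − 996 = 13 mb.
13^0.651 ≈ 5.311.
V ≈ 6.38 × 5.311 ≈ 33.9 kt.

34 kt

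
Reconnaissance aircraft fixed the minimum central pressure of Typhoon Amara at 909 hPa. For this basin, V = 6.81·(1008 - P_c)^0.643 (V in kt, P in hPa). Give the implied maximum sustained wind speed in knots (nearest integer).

131 kt

ΔP = 1008 − 909 = 99 hPa.
99^0.643 ≈ 19.195.
V ≈ 6.81 × 19.195 ≈ 130.7 kt.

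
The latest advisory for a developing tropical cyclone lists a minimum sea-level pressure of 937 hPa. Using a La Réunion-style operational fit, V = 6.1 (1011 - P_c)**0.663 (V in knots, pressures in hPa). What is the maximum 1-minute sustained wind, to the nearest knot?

106 kt

ΔP = 1011 − 937 = 74 hPa.
74^0.663 ≈ 17.350.
V ≈ 6.1 × 17.350 ≈ 105.8 kt.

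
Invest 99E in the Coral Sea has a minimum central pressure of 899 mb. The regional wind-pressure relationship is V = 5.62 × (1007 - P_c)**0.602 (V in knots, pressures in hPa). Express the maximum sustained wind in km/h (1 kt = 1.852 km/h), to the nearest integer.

174 km/h

ΔP = 1007 − 899 = 108 mb.
V ≈ 5.62 × 108^0.602 = 5.62 × 16.754 ≈ 94.158 kt.
94.158 × 1.852 ≈ 174.38 km/h → 174 km/h.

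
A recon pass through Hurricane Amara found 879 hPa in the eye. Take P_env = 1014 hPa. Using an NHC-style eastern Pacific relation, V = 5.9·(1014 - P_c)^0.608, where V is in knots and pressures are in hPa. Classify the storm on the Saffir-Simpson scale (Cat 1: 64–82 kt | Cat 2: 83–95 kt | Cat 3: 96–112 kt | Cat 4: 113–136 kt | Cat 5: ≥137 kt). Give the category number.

ΔP = 1014 − 879 = 135 hPa.
V ≈ 5.9 × 135^0.608 = 5.9 × 19.74 ≈ 116 kt.
116 kt falls in the Category 4 band.

4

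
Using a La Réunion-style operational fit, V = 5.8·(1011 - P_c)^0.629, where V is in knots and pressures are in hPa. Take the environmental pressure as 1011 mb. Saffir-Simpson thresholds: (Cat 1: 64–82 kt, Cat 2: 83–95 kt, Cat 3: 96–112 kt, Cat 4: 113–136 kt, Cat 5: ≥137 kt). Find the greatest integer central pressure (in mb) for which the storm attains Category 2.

942 mb

Category 2 begins at V = 83 kt.
Required ΔP = (83/5.8)^(1/0.629) = 14.310^1.590 ≈ 68.75 mb.
P_c ≤ 1011 − 68.75 = 942.25, so the highest integer P_c is 942 mb.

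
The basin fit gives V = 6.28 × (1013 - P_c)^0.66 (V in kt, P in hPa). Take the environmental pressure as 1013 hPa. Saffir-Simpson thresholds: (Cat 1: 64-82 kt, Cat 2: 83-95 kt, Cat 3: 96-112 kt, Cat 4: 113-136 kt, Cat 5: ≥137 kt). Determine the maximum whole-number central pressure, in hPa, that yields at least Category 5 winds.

Category 5 begins at V = 137 kt.
Required ΔP = (137/6.28)^(1/0.66) = 21.815^1.515 ≈ 106.76 hPa.
P_c ≤ 1013 − 106.76 = 906.24, so the highest integer P_c is 906 hPa.

906 hPa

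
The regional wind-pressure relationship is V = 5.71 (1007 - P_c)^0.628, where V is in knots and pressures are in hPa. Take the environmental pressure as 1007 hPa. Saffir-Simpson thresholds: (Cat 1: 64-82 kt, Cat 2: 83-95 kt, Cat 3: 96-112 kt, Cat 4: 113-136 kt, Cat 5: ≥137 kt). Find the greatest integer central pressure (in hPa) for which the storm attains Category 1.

960 hPa

Category 1 begins at V = 64 kt.
Required ΔP = (64/5.71)^(1/0.628) = 11.208^1.592 ≈ 46.91 hPa.
P_c ≤ 1007 − 46.91 = 960.09, so the highest integer P_c is 960 hPa.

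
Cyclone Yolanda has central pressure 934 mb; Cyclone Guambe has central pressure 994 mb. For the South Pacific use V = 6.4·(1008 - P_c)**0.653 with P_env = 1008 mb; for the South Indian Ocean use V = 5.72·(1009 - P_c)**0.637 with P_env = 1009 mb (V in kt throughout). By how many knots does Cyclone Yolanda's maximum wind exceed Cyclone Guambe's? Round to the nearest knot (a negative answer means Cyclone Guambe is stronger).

74 kt

Cyclone Yolanda: ΔP = 74; V ≈ 6.4 × 74^0.653 ≈ 106.36 kt.
Cyclone Guambe: ΔP = 15; V ≈ 5.72 × 15^0.637 ≈ 32.10 kt.
Difference ≈ 106.36 − 32.10 = 74.26 → 74 kt.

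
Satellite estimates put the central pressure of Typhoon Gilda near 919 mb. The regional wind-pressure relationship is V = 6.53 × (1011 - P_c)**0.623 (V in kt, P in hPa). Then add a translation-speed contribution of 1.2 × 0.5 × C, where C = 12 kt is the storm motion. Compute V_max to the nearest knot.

116 kt

ΔP = 1011 − 919 = 92 mb.
92^0.623 ≈ 16.728.
V ≈ 6.53 × 16.728 ≈ 109.2 kt.
Translation term: 1.2 × 0.5 × 12 = 7.2 kt.
Corrected V ≈ 116.4 kt → 116 kt.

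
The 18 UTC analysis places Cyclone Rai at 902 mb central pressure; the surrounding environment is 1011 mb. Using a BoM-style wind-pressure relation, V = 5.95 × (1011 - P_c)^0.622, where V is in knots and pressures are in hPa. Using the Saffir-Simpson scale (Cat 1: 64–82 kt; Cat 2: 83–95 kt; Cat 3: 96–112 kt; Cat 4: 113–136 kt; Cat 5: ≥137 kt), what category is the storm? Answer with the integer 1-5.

3

ΔP = 1011 − 902 = 109 mb.
V ≈ 5.95 × 109^0.622 = 5.95 × 18.50 ≈ 110 kt.
110 kt falls in the Category 3 band.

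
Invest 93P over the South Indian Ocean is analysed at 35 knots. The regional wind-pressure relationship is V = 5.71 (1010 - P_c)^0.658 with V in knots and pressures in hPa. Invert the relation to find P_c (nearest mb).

ΔP = (V / 5.71)^(1/0.658) = (35/5.71)^1.520.
35/5.71 = 6.130; 6.130^1.520 ≈ 15.73 mb.
P_c = 1010 − 15.73 = 994.27 ≈ 994 mb.

994 mb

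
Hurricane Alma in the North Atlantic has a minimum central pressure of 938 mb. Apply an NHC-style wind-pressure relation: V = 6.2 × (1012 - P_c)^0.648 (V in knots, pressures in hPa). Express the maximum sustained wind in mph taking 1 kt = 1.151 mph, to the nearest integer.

ΔP = 1012 − 938 = 74 mb.
V ≈ 6.2 × 74^0.648 = 6.2 × 16.265 ≈ 100.845 kt.
100.845 × 1.151 ≈ 116.07 mph → 116 mph.

116 mph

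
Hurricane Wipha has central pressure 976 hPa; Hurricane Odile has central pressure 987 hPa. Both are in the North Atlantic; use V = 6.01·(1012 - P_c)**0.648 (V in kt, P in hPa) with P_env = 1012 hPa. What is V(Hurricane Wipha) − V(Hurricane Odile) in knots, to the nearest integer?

Hurricane Wipha: ΔP = 36; V ≈ 6.01 × 36^0.648 ≈ 61.29 kt.
Hurricane Odile: ΔP = 25; V ≈ 6.01 × 25^0.648 ≈ 48.39 kt.
Difference ≈ 61.29 − 48.39 = 12.90 → 13 kt.

13 kt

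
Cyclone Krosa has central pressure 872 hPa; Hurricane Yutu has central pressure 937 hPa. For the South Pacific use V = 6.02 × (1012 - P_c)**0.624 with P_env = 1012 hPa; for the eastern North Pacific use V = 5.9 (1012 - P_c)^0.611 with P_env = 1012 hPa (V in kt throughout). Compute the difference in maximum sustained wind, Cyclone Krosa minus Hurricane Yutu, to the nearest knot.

49 kt

Cyclone Krosa: ΔP = 140; V ≈ 6.02 × 140^0.624 ≈ 131.46 kt.
Hurricane Yutu: ΔP = 75; V ≈ 5.9 × 75^0.611 ≈ 82.51 kt.
Difference ≈ 131.46 − 82.51 = 48.95 → 49 kt.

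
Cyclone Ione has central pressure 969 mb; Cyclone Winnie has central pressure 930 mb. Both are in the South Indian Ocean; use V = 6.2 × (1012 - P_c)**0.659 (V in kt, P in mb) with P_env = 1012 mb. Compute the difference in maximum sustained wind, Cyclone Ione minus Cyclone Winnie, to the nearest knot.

Cyclone Ione: ΔP = 43; V ≈ 6.2 × 43^0.659 ≈ 73.93 kt.
Cyclone Winnie: ΔP = 82; V ≈ 6.2 × 82^0.659 ≈ 113.13 kt.
Difference ≈ 73.93 − 113.13 = -39.20 → -39 kt.

-39 kt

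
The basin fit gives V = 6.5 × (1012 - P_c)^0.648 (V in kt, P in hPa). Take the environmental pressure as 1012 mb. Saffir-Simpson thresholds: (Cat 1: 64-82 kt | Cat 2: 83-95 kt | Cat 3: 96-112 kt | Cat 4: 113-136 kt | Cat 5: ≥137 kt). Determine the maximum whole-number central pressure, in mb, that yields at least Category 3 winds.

948 mb

Category 3 begins at V = 96 kt.
Required ΔP = (96/6.5)^(1/0.648) = 14.769^1.543 ≈ 63.76 mb.
P_c ≤ 1012 − 63.76 = 948.24, so the highest integer P_c is 948 mb.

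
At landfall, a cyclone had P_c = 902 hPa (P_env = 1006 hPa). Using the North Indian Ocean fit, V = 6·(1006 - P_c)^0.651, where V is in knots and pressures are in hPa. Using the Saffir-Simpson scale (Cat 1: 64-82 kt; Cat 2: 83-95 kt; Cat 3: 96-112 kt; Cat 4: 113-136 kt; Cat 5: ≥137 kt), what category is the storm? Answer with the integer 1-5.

4

ΔP = 1006 − 902 = 104 hPa.
V ≈ 6 × 104^0.651 = 6 × 20.56 ≈ 123 kt.
123 kt falls in the Category 4 band.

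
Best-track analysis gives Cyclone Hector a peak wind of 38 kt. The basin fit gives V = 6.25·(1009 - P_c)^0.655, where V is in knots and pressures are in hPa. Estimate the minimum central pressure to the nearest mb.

993 mb

ΔP = (V / 6.25)^(1/0.655) = (38/6.25)^1.527.
38/6.25 = 6.080; 6.080^1.527 ≈ 15.73 mb.
P_c = 1009 − 15.73 = 993.27 ≈ 993 mb.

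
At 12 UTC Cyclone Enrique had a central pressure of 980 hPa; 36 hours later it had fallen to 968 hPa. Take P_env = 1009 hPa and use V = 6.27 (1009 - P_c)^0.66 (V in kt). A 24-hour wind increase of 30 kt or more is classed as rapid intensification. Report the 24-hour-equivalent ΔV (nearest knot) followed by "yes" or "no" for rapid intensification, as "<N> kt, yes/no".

V₁: ΔP = 29, V ≈ 6.27 × 29^0.66 ≈ 57.87 kt.
V₂: ΔP = 41, V ≈ 6.27 × 41^0.66 ≈ 72.73 kt.
ΔV over 36 h = 14.86 kt → 24 h equivalent = 14.86 × 24/36 ≈ 9.91 kt.
10 kt < 30 kt ⇒ not rapid intensification.

10 kt, no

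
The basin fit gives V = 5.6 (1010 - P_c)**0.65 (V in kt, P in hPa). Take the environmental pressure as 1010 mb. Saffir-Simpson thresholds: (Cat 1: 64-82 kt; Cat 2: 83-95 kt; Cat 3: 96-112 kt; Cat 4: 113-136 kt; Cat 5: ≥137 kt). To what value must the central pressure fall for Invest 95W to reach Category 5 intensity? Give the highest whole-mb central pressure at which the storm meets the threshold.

Category 5 begins at V = 137 kt.
Required ΔP = (137/5.6)^(1/0.65) = 24.464^1.538 ≈ 136.84 mb.
P_c ≤ 1010 − 136.84 = 873.16, so the highest integer P_c is 873 mb.

873 mb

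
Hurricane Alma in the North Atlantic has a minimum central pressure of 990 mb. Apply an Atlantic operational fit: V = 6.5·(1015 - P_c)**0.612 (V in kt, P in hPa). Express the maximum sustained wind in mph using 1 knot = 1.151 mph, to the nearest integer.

ΔP = 1015 − 990 = 25 mb.
V ≈ 6.5 × 25^0.612 = 6.5 × 7.170 ≈ 46.607 kt.
46.607 × 1.151 ≈ 53.64 mph → 54 mph.

54 mph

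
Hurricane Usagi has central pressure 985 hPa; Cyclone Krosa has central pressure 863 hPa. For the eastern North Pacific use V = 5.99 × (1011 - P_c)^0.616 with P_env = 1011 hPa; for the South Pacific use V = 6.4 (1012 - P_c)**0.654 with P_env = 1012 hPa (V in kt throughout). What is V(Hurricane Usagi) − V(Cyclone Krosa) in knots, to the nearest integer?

Hurricane Usagi: ΔP = 26; V ≈ 5.99 × 26^0.616 ≈ 44.57 kt.
Cyclone Krosa: ΔP = 149; V ≈ 6.4 × 149^0.654 ≈ 168.83 kt.
Difference ≈ 44.57 − 168.83 = -124.26 → -124 kt.

-124 kt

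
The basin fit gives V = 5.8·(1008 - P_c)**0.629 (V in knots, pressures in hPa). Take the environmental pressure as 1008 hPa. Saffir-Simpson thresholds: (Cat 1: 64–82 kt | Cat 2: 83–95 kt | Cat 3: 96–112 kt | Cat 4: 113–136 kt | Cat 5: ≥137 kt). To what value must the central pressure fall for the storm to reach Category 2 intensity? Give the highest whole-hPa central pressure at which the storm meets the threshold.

Category 2 begins at V = 83 kt.
Required ΔP = (83/5.8)^(1/0.629) = 14.310^1.590 ≈ 68.75 hPa.
P_c ≤ 1008 − 68.75 = 939.25, so the highest integer P_c is 939 hPa.

939 hPa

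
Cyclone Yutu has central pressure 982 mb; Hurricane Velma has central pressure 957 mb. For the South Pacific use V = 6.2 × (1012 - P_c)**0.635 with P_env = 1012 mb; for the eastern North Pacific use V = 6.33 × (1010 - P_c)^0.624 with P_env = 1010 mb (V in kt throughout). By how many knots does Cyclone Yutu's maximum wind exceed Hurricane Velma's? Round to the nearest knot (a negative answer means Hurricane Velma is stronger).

-22 kt

Cyclone Yutu: ΔP = 30; V ≈ 6.2 × 30^0.635 ≈ 53.75 kt.
Hurricane Velma: ΔP = 53; V ≈ 6.33 × 53^0.624 ≈ 75.40 kt.
Difference ≈ 53.75 − 75.40 = -21.65 → -22 kt.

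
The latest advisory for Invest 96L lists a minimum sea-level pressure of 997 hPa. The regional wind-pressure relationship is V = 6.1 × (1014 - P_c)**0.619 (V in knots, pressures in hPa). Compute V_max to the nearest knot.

35 kt

ΔP = 1014 − 997 = 17 hPa.
17^0.619 ≈ 5.776.
V ≈ 6.1 × 5.776 ≈ 35.2 kt.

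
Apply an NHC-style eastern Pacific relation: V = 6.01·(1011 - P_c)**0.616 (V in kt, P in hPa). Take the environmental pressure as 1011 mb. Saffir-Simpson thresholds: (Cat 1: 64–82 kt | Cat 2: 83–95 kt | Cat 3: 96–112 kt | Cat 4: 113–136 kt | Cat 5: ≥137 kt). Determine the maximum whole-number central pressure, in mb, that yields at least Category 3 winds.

Category 3 begins at V = 96 kt.
Required ΔP = (96/6.01)^(1/0.616) = 15.973^1.623 ≈ 89.86 mb.
P_c ≤ 1011 − 89.86 = 921.14, so the highest integer P_c is 921 mb.

921 mb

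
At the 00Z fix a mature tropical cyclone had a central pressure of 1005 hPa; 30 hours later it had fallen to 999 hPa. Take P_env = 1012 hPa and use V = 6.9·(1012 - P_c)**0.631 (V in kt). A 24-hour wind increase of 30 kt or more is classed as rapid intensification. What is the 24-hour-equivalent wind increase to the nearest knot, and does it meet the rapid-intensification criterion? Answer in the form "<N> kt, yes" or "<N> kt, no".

V₁: ΔP = 7, V ≈ 6.9 × 7^0.631 ≈ 23.56 kt.
V₂: ΔP = 13, V ≈ 6.9 × 13^0.631 ≈ 34.81 kt.
ΔV over 30 h = 11.25 kt → 24 h equivalent = 11.25 × 24/30 ≈ 9.00 kt.
9 kt < 30 kt ⇒ not rapid intensification.

9 kt, no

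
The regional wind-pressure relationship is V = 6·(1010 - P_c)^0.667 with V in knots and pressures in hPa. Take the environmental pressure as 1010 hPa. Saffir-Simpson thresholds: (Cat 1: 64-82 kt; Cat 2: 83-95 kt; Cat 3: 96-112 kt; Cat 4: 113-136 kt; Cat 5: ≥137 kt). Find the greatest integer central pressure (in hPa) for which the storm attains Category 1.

975 hPa

Category 1 begins at V = 64 kt.
Required ΔP = (64/6)^(1/0.667) = 10.667^1.499 ≈ 34.78 hPa.
P_c ≤ 1010 − 34.78 = 975.22, so the highest integer P_c is 975 hPa.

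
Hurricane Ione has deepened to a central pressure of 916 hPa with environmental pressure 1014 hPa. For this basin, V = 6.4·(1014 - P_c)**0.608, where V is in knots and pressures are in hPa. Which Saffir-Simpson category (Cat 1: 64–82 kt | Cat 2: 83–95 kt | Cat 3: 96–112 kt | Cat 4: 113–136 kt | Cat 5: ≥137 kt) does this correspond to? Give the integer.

ΔP = 1014 − 916 = 98 hPa.
V ≈ 6.4 × 98^0.608 = 6.4 × 16.24 ≈ 104 kt.
104 kt falls in the Category 3 band.

3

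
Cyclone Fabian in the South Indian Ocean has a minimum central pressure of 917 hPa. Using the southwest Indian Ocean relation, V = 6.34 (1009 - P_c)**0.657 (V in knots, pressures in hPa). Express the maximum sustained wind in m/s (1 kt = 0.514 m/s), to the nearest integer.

ΔP = 1009 − 917 = 92 hPa.
V ≈ 6.34 × 92^0.657 = 6.34 × 19.508 ≈ 123.680 kt.
123.680 × 0.514 ≈ 63.57 m/s → 64 m/s.

64 m/s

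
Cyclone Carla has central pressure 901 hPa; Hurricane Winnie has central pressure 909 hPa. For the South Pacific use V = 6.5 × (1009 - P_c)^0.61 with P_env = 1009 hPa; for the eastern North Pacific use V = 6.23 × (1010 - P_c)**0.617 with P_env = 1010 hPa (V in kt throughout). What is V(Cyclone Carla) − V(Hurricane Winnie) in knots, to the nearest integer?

Cyclone Carla: ΔP = 108; V ≈ 6.5 × 108^0.61 ≈ 113.06 kt.
Hurricane Winnie: ΔP = 101; V ≈ 6.23 × 101^0.617 ≈ 107.44 kt.
Difference ≈ 113.06 − 107.44 = 5.62 → 6 kt.

6 kt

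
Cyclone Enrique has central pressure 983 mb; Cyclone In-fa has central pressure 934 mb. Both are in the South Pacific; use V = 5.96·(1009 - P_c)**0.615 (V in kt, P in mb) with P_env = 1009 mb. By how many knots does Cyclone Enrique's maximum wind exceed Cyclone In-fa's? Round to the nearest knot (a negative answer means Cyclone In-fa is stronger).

Cyclone Enrique: ΔP = 26; V ≈ 5.96 × 26^0.615 ≈ 44.20 kt.
Cyclone In-fa: ΔP = 75; V ≈ 5.96 × 75^0.615 ≈ 84.80 kt.
Difference ≈ 44.20 − 84.80 = -40.60 → -41 kt.

-41 kt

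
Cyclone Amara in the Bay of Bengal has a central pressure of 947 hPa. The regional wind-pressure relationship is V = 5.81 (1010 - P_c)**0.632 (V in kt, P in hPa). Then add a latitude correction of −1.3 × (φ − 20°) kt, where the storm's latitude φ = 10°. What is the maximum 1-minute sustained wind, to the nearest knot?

93 kt

ΔP = 1010 − 947 = 63 hPa.
63^0.632 ≈ 13.715.
V ≈ 5.81 × 13.715 ≈ 79.7 kt.
Latitude correction: −1.3 × (10 − 20) = 13 kt.
Corrected V ≈ 92.7 kt → 93 kt.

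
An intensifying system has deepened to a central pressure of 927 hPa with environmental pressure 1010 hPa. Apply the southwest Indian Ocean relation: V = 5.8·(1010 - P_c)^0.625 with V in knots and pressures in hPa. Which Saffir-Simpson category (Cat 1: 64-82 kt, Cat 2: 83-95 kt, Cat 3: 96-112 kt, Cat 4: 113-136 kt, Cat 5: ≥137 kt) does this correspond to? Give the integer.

ΔP = 1010 − 927 = 83 hPa.
V ≈ 5.8 × 83^0.625 = 5.8 × 15.83 ≈ 92 kt.
92 kt falls in the Category 2 band.

2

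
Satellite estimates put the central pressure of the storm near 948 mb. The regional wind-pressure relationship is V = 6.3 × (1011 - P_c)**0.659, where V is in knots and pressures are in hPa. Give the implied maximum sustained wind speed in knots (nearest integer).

ΔP = 1011 − 948 = 63 mb.
63^0.659 ≈ 15.338.
V ≈ 6.3 × 15.338 ≈ 96.6 kt.

97 kt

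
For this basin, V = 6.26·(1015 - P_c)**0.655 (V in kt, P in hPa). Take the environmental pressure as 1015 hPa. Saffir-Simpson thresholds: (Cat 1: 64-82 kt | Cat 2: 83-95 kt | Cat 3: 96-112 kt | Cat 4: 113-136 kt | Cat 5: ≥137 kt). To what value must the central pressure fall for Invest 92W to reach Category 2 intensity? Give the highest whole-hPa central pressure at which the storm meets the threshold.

Category 2 begins at V = 83 kt.
Required ΔP = (83/6.26)^(1/0.655) = 13.259^1.527 ≈ 51.73 hPa.
P_c ≤ 1015 − 51.73 = 963.27, so the highest integer P_c is 963 hPa.

963 hPa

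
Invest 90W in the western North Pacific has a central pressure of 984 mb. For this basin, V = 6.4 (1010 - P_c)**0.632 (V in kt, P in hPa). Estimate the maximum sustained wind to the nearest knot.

50 kt

ΔP = 1010 − 984 = 26 mb.
26^0.632 ≈ 7.839.
V ≈ 6.4 × 7.839 ≈ 50.2 kt.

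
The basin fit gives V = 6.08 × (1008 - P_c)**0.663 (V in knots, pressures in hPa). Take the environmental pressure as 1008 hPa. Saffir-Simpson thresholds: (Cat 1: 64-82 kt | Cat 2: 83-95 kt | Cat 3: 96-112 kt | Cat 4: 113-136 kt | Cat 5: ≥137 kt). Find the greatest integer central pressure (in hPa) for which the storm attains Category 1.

Category 1 begins at V = 64 kt.
Required ΔP = (64/6.08)^(1/0.663) = 10.526^1.508 ≈ 34.83 hPa.
P_c ≤ 1008 − 34.83 = 973.17, so the highest integer P_c is 973 hPa.

973 hPa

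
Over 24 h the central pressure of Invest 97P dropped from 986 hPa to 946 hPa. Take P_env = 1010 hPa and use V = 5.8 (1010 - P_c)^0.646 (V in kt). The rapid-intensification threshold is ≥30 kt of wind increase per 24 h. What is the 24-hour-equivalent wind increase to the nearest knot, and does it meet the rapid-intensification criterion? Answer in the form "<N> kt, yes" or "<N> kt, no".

V₁: ΔP = 24, V ≈ 5.8 × 24^0.646 ≈ 45.19 kt.
V₂: ΔP = 64, V ≈ 5.8 × 64^0.646 ≈ 85.16 kt.
ΔV over 24 h = 39.97 kt → 24 h equivalent = 39.97 × 24/24 ≈ 39.97 kt.
40 kt ≥ 30 kt ⇒ rapid intensification.

40 kt, yes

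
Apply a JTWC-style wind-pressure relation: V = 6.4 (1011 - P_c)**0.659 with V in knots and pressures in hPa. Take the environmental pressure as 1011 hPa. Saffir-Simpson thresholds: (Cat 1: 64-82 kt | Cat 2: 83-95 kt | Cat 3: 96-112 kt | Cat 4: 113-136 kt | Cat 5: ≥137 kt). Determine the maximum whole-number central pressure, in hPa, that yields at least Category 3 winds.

Category 3 begins at V = 96 kt.
Required ΔP = (96/6.4)^(1/0.659) = 15.000^1.517 ≈ 60.91 hPa.
P_c ≤ 1011 − 60.91 = 950.09, so the highest integer P_c is 950 hPa.

950 hPa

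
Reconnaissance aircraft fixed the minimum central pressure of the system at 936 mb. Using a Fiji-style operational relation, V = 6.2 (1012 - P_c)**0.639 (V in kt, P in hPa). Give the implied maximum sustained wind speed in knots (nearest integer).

ΔP = 1012 − 936 = 76 mb.
76^0.639 ≈ 15.916.
V ≈ 6.2 × 15.916 ≈ 98.7 kt.

99 kt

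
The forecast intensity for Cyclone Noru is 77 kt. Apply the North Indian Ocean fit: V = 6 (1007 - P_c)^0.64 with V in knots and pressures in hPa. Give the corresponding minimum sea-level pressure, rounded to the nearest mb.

953 mb

ΔP = (V / 6)^(1/0.64) = (77/6)^1.562.
77/6 = 12.833; 12.833^1.562 ≈ 53.92 mb.
P_c = 1007 − 53.92 = 953.08 ≈ 953 mb.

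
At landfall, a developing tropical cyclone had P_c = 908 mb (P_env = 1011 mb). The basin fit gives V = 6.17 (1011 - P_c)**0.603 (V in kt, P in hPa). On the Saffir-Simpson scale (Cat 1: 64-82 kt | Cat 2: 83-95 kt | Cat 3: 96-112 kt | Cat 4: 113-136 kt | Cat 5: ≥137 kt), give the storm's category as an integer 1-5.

3

ΔP = 1011 − 908 = 103 mb.
V ≈ 6.17 × 103^0.603 = 6.17 × 16.36 ≈ 101 kt.
101 kt falls in the Category 3 band.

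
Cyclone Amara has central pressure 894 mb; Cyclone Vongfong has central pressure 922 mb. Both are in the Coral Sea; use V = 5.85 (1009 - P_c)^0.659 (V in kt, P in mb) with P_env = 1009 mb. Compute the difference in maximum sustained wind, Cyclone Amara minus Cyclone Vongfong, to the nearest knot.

Cyclone Amara: ΔP = 115; V ≈ 5.85 × 115^0.659 ≈ 133.40 kt.
Cyclone Vongfong: ΔP = 87; V ≈ 5.85 × 87^0.659 ≈ 110.99 kt.
Difference ≈ 133.40 − 110.99 = 22.41 → 22 kt.

22 kt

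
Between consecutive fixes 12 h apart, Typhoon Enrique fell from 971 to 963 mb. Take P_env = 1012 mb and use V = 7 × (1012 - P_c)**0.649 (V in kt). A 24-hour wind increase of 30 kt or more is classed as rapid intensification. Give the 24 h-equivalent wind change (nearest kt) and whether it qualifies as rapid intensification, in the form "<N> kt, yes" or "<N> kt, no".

19 kt, no

V₁: ΔP = 41, V ≈ 7 × 41^0.649 ≈ 77.95 kt.
V₂: ΔP = 49, V ≈ 7 × 49^0.649 ≈ 87.51 kt.
ΔV over 12 h = 9.56 kt → 24 h equivalent = 9.56 × 24/12 ≈ 19.12 kt.
19 kt < 30 kt ⇒ not rapid intensification.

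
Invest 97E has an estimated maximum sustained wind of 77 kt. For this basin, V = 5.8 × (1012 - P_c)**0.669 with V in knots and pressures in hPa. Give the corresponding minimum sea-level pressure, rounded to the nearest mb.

ΔP = (V / 5.8)^(1/0.669) = (77/5.8)^1.495.
77/5.8 = 13.276; 13.276^1.495 ≈ 47.72 mb.
P_c = 1012 − 47.72 = 964.28 ≈ 964 mb.

964 mb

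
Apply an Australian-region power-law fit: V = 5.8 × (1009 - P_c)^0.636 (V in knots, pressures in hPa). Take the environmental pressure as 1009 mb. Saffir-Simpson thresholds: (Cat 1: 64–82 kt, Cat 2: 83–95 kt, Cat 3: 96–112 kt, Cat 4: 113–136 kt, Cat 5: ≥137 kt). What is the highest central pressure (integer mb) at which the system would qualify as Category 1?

Category 1 begins at V = 64 kt.
Required ΔP = (64/5.8)^(1/0.636) = 11.034^1.572 ≈ 43.61 mb.
P_c ≤ 1009 − 43.61 = 965.39, so the highest integer P_c is 965 mb.

965 mb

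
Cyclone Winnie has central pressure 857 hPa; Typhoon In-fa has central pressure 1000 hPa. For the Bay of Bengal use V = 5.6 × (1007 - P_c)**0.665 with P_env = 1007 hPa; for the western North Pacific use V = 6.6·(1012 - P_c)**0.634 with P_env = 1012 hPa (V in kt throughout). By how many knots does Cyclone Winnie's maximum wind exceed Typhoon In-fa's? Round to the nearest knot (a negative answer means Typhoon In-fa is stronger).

125 kt

Cyclone Winnie: ΔP = 150; V ≈ 5.6 × 150^0.665 ≈ 156.78 kt.
Typhoon In-fa: ΔP = 12; V ≈ 6.6 × 12^0.634 ≈ 31.90 kt.
Difference ≈ 156.78 − 31.90 = 124.88 → 125 kt.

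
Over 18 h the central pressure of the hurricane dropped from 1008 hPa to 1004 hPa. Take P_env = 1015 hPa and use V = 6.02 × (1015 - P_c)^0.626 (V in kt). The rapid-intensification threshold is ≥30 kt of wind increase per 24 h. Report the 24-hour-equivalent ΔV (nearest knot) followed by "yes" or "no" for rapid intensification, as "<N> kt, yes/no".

V₁: ΔP = 7, V ≈ 6.02 × 7^0.626 ≈ 20.35 kt.
V₂: ΔP = 11, V ≈ 6.02 × 11^0.626 ≈ 27.01 kt.
ΔV over 18 h = 6.66 kt → 24 h equivalent = 6.66 × 24/18 ≈ 8.88 kt.
9 kt < 30 kt ⇒ not rapid intensification.

9 kt, no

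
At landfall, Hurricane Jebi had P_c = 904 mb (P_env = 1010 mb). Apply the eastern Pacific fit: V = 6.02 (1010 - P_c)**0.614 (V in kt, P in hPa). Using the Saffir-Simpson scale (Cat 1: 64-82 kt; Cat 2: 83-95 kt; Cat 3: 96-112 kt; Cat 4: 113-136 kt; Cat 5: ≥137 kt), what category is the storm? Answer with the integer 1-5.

ΔP = 1010 − 904 = 106 mb.
V ≈ 6.02 × 106^0.614 = 6.02 × 17.52 ≈ 105 kt.
105 kt falls in the Category 3 band.

3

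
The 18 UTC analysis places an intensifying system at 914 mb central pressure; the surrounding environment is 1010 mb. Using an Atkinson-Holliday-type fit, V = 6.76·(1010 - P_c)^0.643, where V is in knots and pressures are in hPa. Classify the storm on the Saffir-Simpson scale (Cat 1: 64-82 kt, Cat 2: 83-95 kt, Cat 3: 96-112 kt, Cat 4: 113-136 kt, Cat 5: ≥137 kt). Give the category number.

ΔP = 1010 − 914 = 96 mb.
V ≈ 6.76 × 96^0.643 = 6.76 × 18.82 ≈ 127 kt.
127 kt falls in the Category 4 band.

4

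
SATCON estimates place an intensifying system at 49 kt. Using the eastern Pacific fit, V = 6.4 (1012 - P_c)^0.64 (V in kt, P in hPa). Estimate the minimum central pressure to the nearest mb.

988 mb

ΔP = (V / 6.4)^(1/0.64) = (49/6.4)^1.562.
49/6.4 = 7.656; 7.656^1.562 ≈ 24.06 mb.
P_c = 1012 − 24.06 = 987.94 ≈ 988 mb.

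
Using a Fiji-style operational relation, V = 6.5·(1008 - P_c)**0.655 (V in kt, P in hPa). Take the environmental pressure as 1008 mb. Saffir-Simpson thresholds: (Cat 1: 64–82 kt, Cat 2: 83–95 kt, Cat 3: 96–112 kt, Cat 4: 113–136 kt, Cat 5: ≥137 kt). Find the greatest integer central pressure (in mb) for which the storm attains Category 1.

Category 1 begins at V = 64 kt.
Required ΔP = (64/6.5)^(1/0.655) = 9.846^1.527 ≈ 32.84 mb.
P_c ≤ 1008 − 32.84 = 975.16, so the highest integer P_c is 975 mb.

975 mb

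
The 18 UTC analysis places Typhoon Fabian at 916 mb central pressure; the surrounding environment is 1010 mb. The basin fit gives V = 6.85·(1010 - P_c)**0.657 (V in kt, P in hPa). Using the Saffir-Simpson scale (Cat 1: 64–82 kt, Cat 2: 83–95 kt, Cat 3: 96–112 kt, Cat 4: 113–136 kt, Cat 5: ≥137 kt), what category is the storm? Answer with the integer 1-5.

4

ΔP = 1010 − 916 = 94 mb.
V ≈ 6.85 × 94^0.657 = 6.85 × 19.79 ≈ 136 kt.
136 kt falls in the Category 4 band.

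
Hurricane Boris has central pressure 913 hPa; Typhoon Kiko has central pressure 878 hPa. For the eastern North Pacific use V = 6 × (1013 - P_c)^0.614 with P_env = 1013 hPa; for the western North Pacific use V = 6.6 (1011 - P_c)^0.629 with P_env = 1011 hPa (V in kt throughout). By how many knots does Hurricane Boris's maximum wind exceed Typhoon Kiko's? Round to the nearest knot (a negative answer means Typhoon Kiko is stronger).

Hurricane Boris: ΔP = 100; V ≈ 6 × 100^0.614 ≈ 101.43 kt.
Typhoon Kiko: ΔP = 133; V ≈ 6.6 × 133^0.629 ≈ 143.04 kt.
Difference ≈ 101.43 − 143.04 = -41.61 → -42 kt.

-42 kt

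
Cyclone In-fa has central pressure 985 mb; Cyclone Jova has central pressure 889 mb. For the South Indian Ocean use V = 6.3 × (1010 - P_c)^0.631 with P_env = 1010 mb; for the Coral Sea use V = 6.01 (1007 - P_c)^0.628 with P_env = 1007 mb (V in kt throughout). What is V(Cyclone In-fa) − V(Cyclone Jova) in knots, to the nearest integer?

Cyclone In-fa: ΔP = 25; V ≈ 6.3 × 25^0.631 ≈ 48.02 kt.
Cyclone Jova: ΔP = 118; V ≈ 6.01 × 118^0.628 ≈ 120.23 kt.
Difference ≈ 48.02 − 120.23 = -72.21 → -72 kt.

-72 kt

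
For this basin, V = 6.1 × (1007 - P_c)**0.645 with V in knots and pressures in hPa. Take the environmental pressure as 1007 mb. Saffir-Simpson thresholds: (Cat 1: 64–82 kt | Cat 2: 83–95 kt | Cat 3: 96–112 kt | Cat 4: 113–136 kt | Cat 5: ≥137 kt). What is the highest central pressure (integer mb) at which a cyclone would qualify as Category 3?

Category 3 begins at V = 96 kt.
Required ΔP = (96/6.1)^(1/0.645) = 15.738^1.550 ≈ 71.73 mb.
P_c ≤ 1007 − 71.73 = 935.27, so the highest integer P_c is 935 mb.

935 mb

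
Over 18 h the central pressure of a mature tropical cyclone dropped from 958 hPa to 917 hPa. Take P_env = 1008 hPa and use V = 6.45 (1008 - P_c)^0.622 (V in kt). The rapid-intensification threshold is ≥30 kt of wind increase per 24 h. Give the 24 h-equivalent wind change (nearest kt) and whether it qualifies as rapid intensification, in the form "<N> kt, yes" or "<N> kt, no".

44 kt, yes

V₁: ΔP = 50, V ≈ 6.45 × 50^0.622 ≈ 73.51 kt.
V₂: ΔP = 91, V ≈ 6.45 × 91^0.622 ≈ 106.68 kt.
ΔV over 18 h = 33.17 kt → 24 h equivalent = 33.17 × 24/18 ≈ 44.23 kt.
44 kt ≥ 30 kt ⇒ rapid intensification.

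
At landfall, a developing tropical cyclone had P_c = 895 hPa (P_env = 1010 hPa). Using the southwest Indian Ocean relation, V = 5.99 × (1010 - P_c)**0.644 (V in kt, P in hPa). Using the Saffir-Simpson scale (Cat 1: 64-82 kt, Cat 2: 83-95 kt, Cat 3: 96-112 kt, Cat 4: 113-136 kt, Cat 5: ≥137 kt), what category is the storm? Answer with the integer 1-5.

ΔP = 1010 − 895 = 115 hPa.
V ≈ 5.99 × 115^0.644 = 5.99 × 21.24 ≈ 127 kt.
127 kt falls in the Category 4 band.

4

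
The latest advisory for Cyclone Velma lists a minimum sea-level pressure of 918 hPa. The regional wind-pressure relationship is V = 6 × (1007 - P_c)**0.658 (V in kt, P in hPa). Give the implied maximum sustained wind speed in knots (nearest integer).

115 kt

ΔP = 1007 − 918 = 89 hPa.
89^0.658 ≈ 19.173.
V ≈ 6 × 19.173 ≈ 115.0 kt.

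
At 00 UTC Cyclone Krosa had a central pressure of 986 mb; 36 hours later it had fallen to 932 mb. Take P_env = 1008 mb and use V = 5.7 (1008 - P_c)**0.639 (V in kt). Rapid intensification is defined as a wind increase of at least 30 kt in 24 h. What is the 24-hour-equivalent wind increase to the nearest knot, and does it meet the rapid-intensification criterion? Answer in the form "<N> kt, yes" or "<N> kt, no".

33 kt, yes

V₁: ΔP = 22, V ≈ 5.7 × 22^0.639 ≈ 41.08 kt.
V₂: ΔP = 76, V ≈ 5.7 × 76^0.639 ≈ 90.72 kt.
ΔV over 36 h = 49.64 kt → 24 h equivalent = 49.64 × 24/36 ≈ 33.09 kt.
33 kt ≥ 30 kt ⇒ rapid intensification.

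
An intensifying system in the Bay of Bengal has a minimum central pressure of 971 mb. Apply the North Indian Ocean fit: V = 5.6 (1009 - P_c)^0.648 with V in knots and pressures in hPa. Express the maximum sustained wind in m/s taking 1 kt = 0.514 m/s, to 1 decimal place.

30.4 m/s

ΔP = 1009 − 971 = 38 mb.
V ≈ 5.6 × 38^0.648 = 5.6 × 10.561 ≈ 59.141 kt.
59.141 × 0.514 ≈ 30.40 m/s → 30.4 m/s.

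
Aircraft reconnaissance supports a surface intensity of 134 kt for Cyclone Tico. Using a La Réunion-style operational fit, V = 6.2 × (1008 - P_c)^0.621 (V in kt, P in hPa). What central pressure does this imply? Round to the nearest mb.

867 mb

ΔP = (V / 6.2)^(1/0.621) = (134/6.2)^1.610.
134/6.2 = 21.613; 21.613^1.610 ≈ 141.03 mb.
P_c = 1008 − 141.03 = 866.97 ≈ 867 mb.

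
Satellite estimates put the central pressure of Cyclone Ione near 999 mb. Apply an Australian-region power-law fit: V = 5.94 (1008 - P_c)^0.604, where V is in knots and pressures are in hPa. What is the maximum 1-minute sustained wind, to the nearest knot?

22 kt

ΔP = 1008 − 999 = 9 mb.
9^0.604 ≈ 3.770.
V ≈ 5.94 × 3.770 ≈ 22.4 kt.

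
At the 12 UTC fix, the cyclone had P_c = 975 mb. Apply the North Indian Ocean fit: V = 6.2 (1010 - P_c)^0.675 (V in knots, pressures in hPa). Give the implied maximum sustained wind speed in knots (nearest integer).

68 kt

ΔP = 1010 − 975 = 35 mb.
35^0.675 ≈ 11.022.
V ≈ 6.2 × 11.022 ≈ 68.3 kt.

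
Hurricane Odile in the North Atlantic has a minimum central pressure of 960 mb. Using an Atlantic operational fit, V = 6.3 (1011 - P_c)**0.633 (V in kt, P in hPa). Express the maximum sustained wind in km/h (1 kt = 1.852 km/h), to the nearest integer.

141 km/h

ΔP = 1011 − 960 = 51 mb.
V ≈ 6.3 × 51^0.633 = 6.3 × 12.047 ≈ 75.898 kt.
75.898 × 1.852 ≈ 140.56 km/h → 141 km/h.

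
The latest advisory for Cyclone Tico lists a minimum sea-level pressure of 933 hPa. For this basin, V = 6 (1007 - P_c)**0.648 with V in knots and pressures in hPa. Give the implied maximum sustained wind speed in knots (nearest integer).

ΔP = 1007 − 933 = 74 hPa.
74^0.648 ≈ 16.265.
V ≈ 6 × 16.265 ≈ 97.6 kt.

98 kt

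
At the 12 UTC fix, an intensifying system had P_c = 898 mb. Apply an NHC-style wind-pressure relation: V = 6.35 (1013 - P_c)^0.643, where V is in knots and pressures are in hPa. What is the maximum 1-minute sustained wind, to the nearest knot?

ΔP = 1013 − 898 = 115 mb.
115^0.643 ≈ 21.136.
V ≈ 6.35 × 21.136 ≈ 134.2 kt.

134 kt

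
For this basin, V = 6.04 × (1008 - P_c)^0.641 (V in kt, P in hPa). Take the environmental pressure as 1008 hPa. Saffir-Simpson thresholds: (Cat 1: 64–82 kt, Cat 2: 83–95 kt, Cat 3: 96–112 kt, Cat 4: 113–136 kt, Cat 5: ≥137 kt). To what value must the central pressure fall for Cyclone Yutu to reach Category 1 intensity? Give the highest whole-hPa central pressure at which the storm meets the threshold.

968 hPa

Category 1 begins at V = 64 kt.
Required ΔP = (64/6.04)^(1/0.641) = 10.596^1.560 ≈ 39.75 hPa.
P_c ≤ 1008 − 39.75 = 968.25, so the highest integer P_c is 968 hPa.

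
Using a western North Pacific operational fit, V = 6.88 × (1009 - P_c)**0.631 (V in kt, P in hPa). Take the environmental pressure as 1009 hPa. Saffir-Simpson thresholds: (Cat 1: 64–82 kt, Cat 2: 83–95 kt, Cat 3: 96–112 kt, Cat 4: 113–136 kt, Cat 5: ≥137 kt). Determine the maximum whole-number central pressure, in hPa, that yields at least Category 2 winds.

957 hPa

Category 2 begins at V = 83 kt.
Required ΔP = (83/6.88)^(1/0.631) = 12.064^1.585 ≈ 51.75 hPa.
P_c ≤ 1009 − 51.75 = 957.25, so the highest integer P_c is 957 hPa.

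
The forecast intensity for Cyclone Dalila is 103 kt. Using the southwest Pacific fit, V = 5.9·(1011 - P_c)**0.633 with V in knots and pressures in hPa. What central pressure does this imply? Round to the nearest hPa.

919 hPa

ΔP = (V / 5.9)^(1/0.633) = (103/5.9)^1.580.
103/5.9 = 17.458; 17.458^1.580 ≈ 91.64 hPa.
P_c = 1011 − 91.64 = 919.36 ≈ 919 hPa.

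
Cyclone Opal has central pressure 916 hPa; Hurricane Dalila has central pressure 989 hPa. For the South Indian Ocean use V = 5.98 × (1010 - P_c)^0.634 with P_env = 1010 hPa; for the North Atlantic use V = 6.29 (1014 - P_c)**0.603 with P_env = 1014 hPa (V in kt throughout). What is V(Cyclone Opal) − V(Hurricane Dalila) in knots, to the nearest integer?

63 kt

Cyclone Opal: ΔP = 94; V ≈ 5.98 × 94^0.634 ≈ 106.58 kt.
Hurricane Dalila: ΔP = 25; V ≈ 6.29 × 25^0.603 ≈ 43.81 kt.
Difference ≈ 106.58 − 43.81 = 62.77 → 63 kt.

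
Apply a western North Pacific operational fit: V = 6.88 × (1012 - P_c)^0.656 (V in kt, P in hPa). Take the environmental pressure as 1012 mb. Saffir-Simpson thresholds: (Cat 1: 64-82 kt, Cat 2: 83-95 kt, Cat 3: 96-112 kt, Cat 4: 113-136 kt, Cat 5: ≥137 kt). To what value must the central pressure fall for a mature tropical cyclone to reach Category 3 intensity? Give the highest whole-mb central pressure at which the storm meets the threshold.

956 mb

Category 3 begins at V = 96 kt.
Required ΔP = (96/6.88)^(1/0.656) = 13.953^1.524 ≈ 55.58 mb.
P_c ≤ 1012 − 55.58 = 956.42, so the highest integer P_c is 956 mb.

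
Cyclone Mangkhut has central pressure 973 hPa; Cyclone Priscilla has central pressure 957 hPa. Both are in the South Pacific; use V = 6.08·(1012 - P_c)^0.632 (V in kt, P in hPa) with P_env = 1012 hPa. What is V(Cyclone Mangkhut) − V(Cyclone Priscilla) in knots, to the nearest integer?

Cyclone Mangkhut: ΔP = 39; V ≈ 6.08 × 39^0.632 ≈ 61.58 kt.
Cyclone Priscilla: ΔP = 55; V ≈ 6.08 × 55^0.632 ≈ 76.53 kt.
Difference ≈ 61.58 − 76.53 = -14.95 → -15 kt.

-15 kt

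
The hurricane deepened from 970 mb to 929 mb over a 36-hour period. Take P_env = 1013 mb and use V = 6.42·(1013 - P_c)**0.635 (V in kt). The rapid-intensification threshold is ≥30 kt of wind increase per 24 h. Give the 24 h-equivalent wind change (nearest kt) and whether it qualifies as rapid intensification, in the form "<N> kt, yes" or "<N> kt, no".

V₁: ΔP = 43, V ≈ 6.42 × 43^0.635 ≈ 69.95 kt.
V₂: ΔP = 84, V ≈ 6.42 × 84^0.635 ≈ 107.02 kt.
ΔV over 36 h = 37.07 kt → 24 h equivalent = 37.07 × 24/36 ≈ 24.71 kt.
25 kt < 30 kt ⇒ not rapid intensification.

25 kt, no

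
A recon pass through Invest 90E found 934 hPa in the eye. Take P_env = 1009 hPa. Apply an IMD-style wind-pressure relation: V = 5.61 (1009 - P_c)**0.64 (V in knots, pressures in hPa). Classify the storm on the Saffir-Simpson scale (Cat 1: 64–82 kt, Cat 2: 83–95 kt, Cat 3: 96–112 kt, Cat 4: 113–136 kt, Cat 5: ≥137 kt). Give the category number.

2

ΔP = 1009 − 934 = 75 hPa.
V ≈ 5.61 × 75^0.64 = 5.61 × 15.85 ≈ 89 kt.
89 kt falls in the Category 2 band.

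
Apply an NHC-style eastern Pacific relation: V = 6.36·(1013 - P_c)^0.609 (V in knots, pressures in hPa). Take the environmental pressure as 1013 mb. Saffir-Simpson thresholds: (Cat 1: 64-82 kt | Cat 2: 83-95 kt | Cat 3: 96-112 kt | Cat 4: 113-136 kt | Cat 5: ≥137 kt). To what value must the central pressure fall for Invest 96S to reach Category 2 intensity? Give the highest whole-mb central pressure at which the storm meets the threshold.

Category 2 begins at V = 83 kt.
Required ΔP = (83/6.36)^(1/0.609) = 13.050^1.642 ≈ 67.90 mb.
P_c ≤ 1013 − 67.90 = 945.10, so the highest integer P_c is 945 mb.

945 mb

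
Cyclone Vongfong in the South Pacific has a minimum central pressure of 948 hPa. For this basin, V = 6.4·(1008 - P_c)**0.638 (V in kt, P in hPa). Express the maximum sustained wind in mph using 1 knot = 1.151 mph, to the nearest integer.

ΔP = 1008 − 948 = 60 hPa.
V ≈ 6.4 × 60^0.638 = 6.4 × 13.629 ≈ 87.225 kt.
87.225 × 1.151 ≈ 100.40 mph → 100 mph.

100 mph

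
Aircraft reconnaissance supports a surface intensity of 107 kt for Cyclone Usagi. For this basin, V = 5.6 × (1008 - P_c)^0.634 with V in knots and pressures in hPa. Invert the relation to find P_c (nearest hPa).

903 hPa

ΔP = (V / 5.6)^(1/0.634) = (107/5.6)^1.577.
107/5.6 = 19.107; 19.107^1.577 ≈ 104.91 hPa.
P_c = 1008 − 104.91 = 903.09 ≈ 903 hPa.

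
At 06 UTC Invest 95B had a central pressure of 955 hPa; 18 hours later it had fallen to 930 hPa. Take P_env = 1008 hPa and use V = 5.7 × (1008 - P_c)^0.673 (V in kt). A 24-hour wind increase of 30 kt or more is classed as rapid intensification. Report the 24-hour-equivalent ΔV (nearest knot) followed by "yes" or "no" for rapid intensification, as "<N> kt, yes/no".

33 kt, yes

V₁: ΔP = 53, V ≈ 5.7 × 53^0.673 ≈ 82.47 kt.
V₂: ΔP = 78, V ≈ 5.7 × 78^0.673 ≈ 106.97 kt.
ΔV over 18 h = 24.50 kt → 24 h equivalent = 24.50 × 24/18 ≈ 32.67 kt.
33 kt ≥ 30 kt ⇒ rapid intensification.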